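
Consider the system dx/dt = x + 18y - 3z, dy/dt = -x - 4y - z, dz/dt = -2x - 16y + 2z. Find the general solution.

Coefficient matrix A = [[1, 18, -3], [-1, -4, -1], [-2, -16, 2]].
det(A - λI) = 0 gives eigenvalues λ = 4, -2, -3.
For λ=4: eigenvector (-1,0,1).
For λ=-2: eigenvector (4,-1,-2).
For λ=-3: eigenvector (3,-1,-2).
General solution: K_1e^(4t)(-1,0,1) + K_2e^(-2t)(4,-1,-2) + K_3e^(-3t)(3,-1,-2).

x(t) = -K_1e^(4t) + 4K_2e^(-2t) + 3K_3e^(-3t), y(t) = -K_2e^(-2t) - K_3e^(-3t), z(t) = K_1e^(4t) - 2K_2e^(-2t) - 2K_3e^(-3t)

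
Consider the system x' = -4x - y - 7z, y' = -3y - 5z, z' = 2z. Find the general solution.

x(t) = c_1e^(-4t) - c_2e^(-3t) - c_3e^(2t), y(t) = c_2e^(-3t) - c_3e^(2t), z(t) = c_3e^(2t)

Coefficient matrix A = [[-4, -1, -7], [0, -3, -5], [0, 0, 2]].
det(A - λI) = 0 gives eigenvalues λ = -4, -3, 2.
For λ=-4: eigenvector (1,0,0).
For λ=-3: eigenvector (-1,1,0).
For λ=2: eigenvector (-1,-1,1).
General solution: c_1e^(-4t)(1,0,0) + c_2e^(-3t)(-1,1,0) + c_3e^(2t)(-1,-1,1).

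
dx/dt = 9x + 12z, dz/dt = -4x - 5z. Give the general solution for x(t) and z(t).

x(t) = 2C_1e^(3t) + 3C_2e^(t), z(t) = -C_1e^(3t) - 2C_2e^(t)

Coefficient matrix A = [[9, 12], [-4, -5]].
Characteristic polynomial det(A - λI) = λ^2 - 4λ + 3 = 0.
Eigenvalues λ = 3, 1.
For λ=3: (A-λI) row 1 is [6, 12], so an eigenvector is (2, -1).
For λ=1: (A-λI) row 1 is [8, 12], so an eigenvector is (3, -2).
General solution: C_1e^(3t)(2,-1) + C_2e^(t)(3,-2).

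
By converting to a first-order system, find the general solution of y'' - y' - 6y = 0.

Let x_1 = y, x_2 = y'. Then x_1' = x_2 and x_2' = 6x_1 + x_2.
A = [[0,1],[6,1]]; det(A-λI) = λ^2 - λ - 6.
Eigenvalues λ = 3, -2 with eigenvectors (1,3), (1,-2).

y(t) = c_1e^(3t) + c_2e^(-2t)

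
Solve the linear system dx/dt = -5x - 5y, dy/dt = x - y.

x(t) = -K_1e^(-3t)sin(t) - 2K_1e^(-3t)cos(t) - 2K_2e^(-3t)sin(t) + K_2e^(-3t)cos(t), y(t) = K_1e^(-3t)cos(t) + K_2e^(-3t)sin(t)

Coefficient matrix A = [[-5, -5], [1, -1]].
Characteristic polynomial det(A - λI) = λ^2 + 6λ + 10 = 0.
Eigenvalues λ = -3 ± i (complex conjugate pair).
For λ=-3+i: an eigenvector is (-2,1) - i(-1,0) = (-2 + i, 1).
A real fundamental pair from Re and Im of e^((-3+i)t)v: X_1 = e^(-3t)(cos(t)·(-2,1) + sin(t)·(-1,0)), X_2 = e^(-3t)(sin(t)·(-2,1) - cos(t)·(-1,0)).
General solution: K_1X_1 + K_2X_2.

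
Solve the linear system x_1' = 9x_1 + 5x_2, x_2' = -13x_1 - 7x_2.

Coefficient matrix A = [[9, 5], [-13, -7]].
Characteristic polynomial det(A - λI) = λ^2 - 2λ + 2 = 0.
Eigenvalues λ = 1 ± i (complex conjugate pair).
For λ=1+i: an eigenvector is (2,-3) - i(1,-2) = (2 - i, -3 + 2i).
A real fundamental pair from Re and Im of e^((1+i)t)v: X_1 = e^(t)(cos(t)·(2,-3) + sin(t)·(1,-2)), X_2 = e^(t)(sin(t)·(2,-3) - cos(t)·(1,-2)).
General solution: K_1X_1 + K_2X_2.

x_1(t) = K_1e^(t)sin(t) + 2K_1e^(t)cos(t) + 2K_2e^(t)sin(t) - K_2e^(t)cos(t), x_2(t) = -2K_1e^(t)sin(t) - 3K_1e^(t)cos(t) - 3K_2e^(t)sin(t) + 2K_2e^(t)cos(t)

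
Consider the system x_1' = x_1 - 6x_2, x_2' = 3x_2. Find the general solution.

Coefficient matrix A = [[1, -6], [0, 3]].
Characteristic polynomial det(A - λI) = λ^2 - 4λ + 3 = 0.
Eigenvalues λ = 1, 3.
For λ=1: (A-λI) row 1 is [0, -6], so an eigenvector is (1, 0).
For λ=3: (A-λI) row 1 is [-2, -6], so an eigenvector is (-3, 1).
General solution: c_1e^(t)(1,0) + c_2e^(3t)(-3,1).

x_1(t) = c_1e^(t) - 3c_2e^(3t), x_2(t) = c_2e^(3t)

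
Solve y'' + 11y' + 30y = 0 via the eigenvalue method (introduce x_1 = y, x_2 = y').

y(t) = c_1e^(-6t) + c_2e^(-5t)

Let x_1 = y, x_2 = y'. Then x_1' = x_2 and x_2' = -30x_1 - 11x_2.
A = [[0,1],[-30,-11]]; det(A-λI) = λ^2 + 11λ + 30.
Eigenvalues λ = -6, -5 with eigenvectors (1,-6), (1,-5).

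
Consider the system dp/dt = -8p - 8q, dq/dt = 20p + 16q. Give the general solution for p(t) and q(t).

p(t) = -c_1e^(4t)sin(4t) + c_1e^(4t)cos(4t) + c_2e^(4t)sin(4t) + c_2e^(4t)cos(4t), q(t) = 2c_1e^(4t)sin(4t) - c_1e^(4t)cos(4t) - c_2e^(4t)sin(4t) - 2c_2e^(4t)cos(4t)

Coefficient matrix A = [[-8, -8], [20, 16]].
Characteristic polynomial det(A - λI) = λ^2 - 8λ + 32 = 0.
Eigenvalues λ = 4 ± 4i (complex conjugate pair).
For λ=4+4i: an eigenvector is (1,-1) - i(-1,2) = (1 + i, -1 - 2i).
A real fundamental pair from Re and Im of e^((4+4i)t)v: X_1 = e^(4t)(cos(4t)·(1,-1) + sin(4t)·(-1,2)), X_2 = e^(4t)(sin(4t)·(1,-1) - cos(4t)·(-1,2)).
General solution: c_1X_1 + c_2X_2.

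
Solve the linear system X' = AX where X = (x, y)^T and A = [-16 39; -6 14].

x(t) = -2K_1e^(-t)sin(3t) + 3K_1e^(-t)cos(3t) + 3K_2e^(-t)sin(3t) + 2K_2e^(-t)cos(3t), y(t) = -K_1e^(-t)sin(3t) + K_1e^(-t)cos(3t) + K_2e^(-t)sin(3t) + K_2e^(-t)cos(3t)

Coefficient matrix A = [[-16, 39], [-6, 14]].
Characteristic polynomial det(A - λI) = λ^2 + 2λ + 10 = 0.
Eigenvalues λ = -1 ± 3i (complex conjugate pair).
For λ=-1+3i: an eigenvector is (3,1) - i(-2,-1) = (3 + 2i, 1 + i).
A real fundamental pair from Re and Im of e^((-1+3i)t)v: X_1 = e^(-t)(cos(3t)·(3,1) + sin(3t)·(-2,-1)), X_2 = e^(-t)(sin(3t)·(3,1) - cos(3t)·(-2,-1)).
General solution: K_1X_1 + K_2X_2.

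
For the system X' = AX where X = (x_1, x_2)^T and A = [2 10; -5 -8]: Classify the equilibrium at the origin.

A = [[2,10],[-5,-8]]; det(A-λI) = λ^2 + 6λ + 34.
λ = -3 ± 5i: negative real part.

stable spiral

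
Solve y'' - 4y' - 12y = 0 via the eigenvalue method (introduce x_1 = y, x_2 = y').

Let x_1 = y, x_2 = y'. Then x_1' = x_2 and x_2' = 12x_1 + 4x_2.
A = [[0,1],[12,4]]; det(A-λI) = λ^2 - 4λ - 12.
Eigenvalues λ = 6, -2 with eigenvectors (1,6), (1,-2).

y(t) = c_1e^(6t) + c_2e^(-2t)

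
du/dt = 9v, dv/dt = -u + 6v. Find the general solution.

Coefficient matrix A = [[0, 9], [-1, 6]].
Characteristic polynomial det(A - λI) = λ^2 - 6λ + 9 = 0.
Single eigenvalue λ = 3 with algebraic multiplicity 2.
Eigenvector v = (3,1); generalized eigenvector w with (A-λI)w=v is (2,1).
General solution: e^(3t)[c_1·v + c_2·(t·v + w)].

u(t) = 3c_1e^(3t) + 3c_2te^(3t) + 2c_2e^(3t), v(t) = c_1e^(3t) + c_2te^(3t) + c_2e^(3t)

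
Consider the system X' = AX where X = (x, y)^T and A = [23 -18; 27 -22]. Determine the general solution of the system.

x(t) = -2c_1e^(-4t) + c_2e^(5t), y(t) = -3c_1e^(-4t) + c_2e^(5t)

Coefficient matrix A = [[23, -18], [27, -22]].
Characteristic polynomial det(A - λI) = λ^2 - λ - 20 = 0.
Eigenvalues λ = -4, 5.
For λ=-4: (A-λI) row 1 is [27, -18], so an eigenvector is (-2, -3).
For λ=5: (A-λI) row 1 is [18, -18], so an eigenvector is (1, 1).
General solution: c_1e^(-4t)(-2,-3) + c_2e^(5t)(1,1).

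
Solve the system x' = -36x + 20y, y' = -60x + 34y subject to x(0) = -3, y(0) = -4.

x(t) = e^(4t) - 4e^(-6t), y(t) = 2e^(4t) - 6e^(-6t)

Coefficient matrix A = [[-36, 20], [-60, 34]].
Characteristic polynomial det(A - λI) = λ^2 + 2λ - 24 = 0.
Eigenvalues λ = 4, -6.
For λ=4: (A-λI) row 1 is [-40, 20], so an eigenvector is (1, 2).
For λ=-6: (A-λI) row 1 is [-30, 20], so an eigenvector is (-2, -3).
General solution: K_1e^(4t)(1,2) + K_2e^(-6t)(-2,-3).
Applying x(0)=-3, y(0)=-4 gives K_1=1, K_2=2.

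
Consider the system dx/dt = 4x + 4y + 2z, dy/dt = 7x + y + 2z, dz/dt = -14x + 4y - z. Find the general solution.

x(t) = -2C_1e^(3t) + C_3e^(4t), y(t) = -2C_1e^(3t) + C_2e^(-3t) + C_3e^(4t), z(t) = 5C_1e^(3t) - 2C_2e^(-3t) - 2C_3e^(4t)

Coefficient matrix A = [[4, 4, 2], [7, 1, 2], [-14, 4, -1]].
det(A - λI) = 0 gives eigenvalues λ = 3, -3, 4.
For λ=3: eigenvector (-2,-2,5).
For λ=-3: eigenvector (0,1,-2).
For λ=4: eigenvector (1,1,-2).
General solution: C_1e^(3t)(-2,-2,5) + C_2e^(-3t)(0,1,-2) + C_3e^(4t)(1,1,-2).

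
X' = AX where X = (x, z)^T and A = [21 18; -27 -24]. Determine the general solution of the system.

x(t) = -C_1e^(3t) - 2C_2e^(-6t), z(t) = C_1e^(3t) + 3C_2e^(-6t)

Coefficient matrix A = [[21, 18], [-27, -24]].
Characteristic polynomial det(A - λI) = λ^2 + 3λ - 18 = 0.
Eigenvalues λ = 3, -6.
For λ=3: (A-λI) row 1 is [18, 18], so an eigenvector is (-1, 1).
For λ=-6: (A-λI) row 1 is [27, 18], so an eigenvector is (-2, 3).
General solution: C_1e^(3t)(-1,1) + C_2e^(-6t)(-2,3).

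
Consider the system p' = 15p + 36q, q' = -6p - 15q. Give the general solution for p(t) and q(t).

p(t) = 2c_1e^(-3t) - 3c_2e^(3t), q(t) = -c_1e^(-3t) + c_2e^(3t)

Coefficient matrix A = [[15, 36], [-6, -15]].
Characteristic polynomial det(A - λI) = λ^2 - 9 = 0.
Eigenvalues λ = -3, 3.
For λ=-3: (A-λI) row 1 is [18, 36], so an eigenvector is (2, -1).
For λ=3: (A-λI) row 1 is [12, 36], so an eigenvector is (-3, 1).
General solution: c_1e^(-3t)(2,-1) + c_2e^(3t)(-3,1).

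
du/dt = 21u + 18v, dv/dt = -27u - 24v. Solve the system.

Coefficient matrix A = [[21, 18], [-27, -24]].
Characteristic polynomial det(A - λI) = λ^2 + 3λ - 18 = 0.
Eigenvalues λ = -6, 3.
For λ=-6: (A-λI) row 1 is [27, 18], so an eigenvector is (-2, 3).
For λ=3: (A-λI) row 1 is [18, 18], so an eigenvector is (1, -1).
General solution: K_1e^(-6t)(-2,3) + K_2e^(3t)(1,-1).

u(t) = -2K_1e^(-6t) + K_2e^(3t), v(t) = 3K_1e^(-6t) - K_2e^(3t)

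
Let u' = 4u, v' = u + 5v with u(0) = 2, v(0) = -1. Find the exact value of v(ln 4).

512

A = [[4,0],[1,5]]; eigenvalues λ = 4, 5.
Eigenvectors: (1,-1) for λ=4, (0,-1) for λ=5.
From the initial condition, c_1 = 2, c_2 = -1.
v(ln 4) = (2)(4^4)(-1) + (-1)(4^5)(-1) = 512.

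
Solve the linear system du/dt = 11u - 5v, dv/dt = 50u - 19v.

Coefficient matrix A = [[11, -5], [50, -19]].
Characteristic polynomial det(A - λI) = λ^2 + 8λ + 41 = 0.
Eigenvalues λ = -4 ± 5i (complex conjugate pair).
For λ=-4+5i: an eigenvector is (1,3) - i(0,1) = (1, 3 - i).
A real fundamental pair from Re and Im of e^((-4+5i)t)v: X_1 = e^(-4t)(cos(5t)·(1,3) + sin(5t)·(0,1)), X_2 = e^(-4t)(sin(5t)·(1,3) - cos(5t)·(0,1)).
General solution: c_1X_1 + c_2X_2.

u(t) = c_1e^(-4t)cos(5t) + c_2e^(-4t)sin(5t), v(t) = c_1e^(-4t)sin(5t) + 3c_1e^(-4t)cos(5t) + 3c_2e^(-4t)sin(5t) - c_2e^(-4t)cos(5t)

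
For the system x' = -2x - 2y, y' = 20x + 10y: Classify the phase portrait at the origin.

unstable spiral

A = [[-2,-2],[20,10]]; det(A-λI) = λ^2 - 8λ + 20.
λ = 4 ± 2i: positive real part.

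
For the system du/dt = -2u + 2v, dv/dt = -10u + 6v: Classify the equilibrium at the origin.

A = [[-2,2],[-10,6]]; det(A-λI) = λ^2 - 4λ + 8.
λ = 2 ± 2i: positive real part.

unstable spiral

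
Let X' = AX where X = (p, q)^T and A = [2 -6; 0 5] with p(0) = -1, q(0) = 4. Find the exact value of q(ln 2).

128

A = [[2,-6],[0,5]]; eigenvalues λ = 2, 5.
Eigenvectors: (1,0) for λ=2, (2,-1) for λ=5.
From the initial condition, c_1 = 7, c_2 = -4.
q(ln 2) = (7)(2^2)(0) + (-4)(2^5)(-1) = 128.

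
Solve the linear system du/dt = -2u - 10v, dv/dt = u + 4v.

u(t) = -c_1e^(t)sin(t) - 3c_1e^(t)cos(t) - 3c_2e^(t)sin(t) + c_2e^(t)cos(t), v(t) = c_1e^(t)cos(t) + c_2e^(t)sin(t)

Coefficient matrix A = [[-2, -10], [1, 4]].
Characteristic polynomial det(A - λI) = λ^2 - 2λ + 2 = 0.
Eigenvalues λ = 1 ± i (complex conjugate pair).
For λ=1+i: an eigenvector is (-3,1) - i(-1,0) = (-3 + i, 1).
A real fundamental pair from Re and Im of e^((1+i)t)v: X_1 = e^(t)(cos(t)·(-3,1) + sin(t)·(-1,0)), X_2 = e^(t)(sin(t)·(-3,1) - cos(t)·(-1,0)).
General solution: c_1X_1 + c_2X_2.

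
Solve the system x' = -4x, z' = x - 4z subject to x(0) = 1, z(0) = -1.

Coefficient matrix A = [[-4, 0], [1, -4]].
Characteristic polynomial det(A - λI) = λ^2 + 8λ + 16 = 0.
Single eigenvalue λ = -4 with algebraic multiplicity 2.
Eigenvector v = (0,1); generalized eigenvector w with (A-λI)w=v is (1,-2).
General solution: e^(-4t)[C_1·v + C_2·(t·v + w)].
Applying x(0)=1, z(0)=-1 gives C_1=1, C_2=1.

x(t) = e^(-4t), z(t) = te^(-4t) - e^(-4t)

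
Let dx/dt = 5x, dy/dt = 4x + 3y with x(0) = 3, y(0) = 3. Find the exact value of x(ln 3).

A = [[5,0],[4,3]]; eigenvalues λ = 5, 3.
Eigenvectors: (1,2) for λ=5, (0,-1) for λ=3.
From the initial condition, c_1 = 3, c_2 = 3.
x(ln 3) = (3)(3^5)(1) + (3)(3^3)(0) = 729.

729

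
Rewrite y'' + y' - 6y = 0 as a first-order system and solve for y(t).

y(t) = C_1e^(-3t) + C_2e^(2t)

Let x_1 = y, x_2 = y'. Then x_1' = x_2 and x_2' = 6x_1 - x_2.
A = [[0,1],[6,-1]]; det(A-λI) = λ^2 + λ - 6.
Eigenvalues λ = -3, 2 with eigenvectors (1,-3), (1,2).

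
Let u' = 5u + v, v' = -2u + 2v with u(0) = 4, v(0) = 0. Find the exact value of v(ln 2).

A = [[5,1],[-2,2]]; eigenvalues λ = 4, 3.
Eigenvectors: (1,-1) for λ=4, (1,-2) for λ=3.
From the initial condition, c_1 = 8, c_2 = -4.
v(ln 2) = (8)(2^4)(-1) + (-4)(2^3)(-2) = -64.

-64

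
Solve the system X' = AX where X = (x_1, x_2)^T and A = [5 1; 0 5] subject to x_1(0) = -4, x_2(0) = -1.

x_1(t) = -te^(5t) - 4e^(5t), x_2(t) = -e^(5t)

Coefficient matrix A = [[5, 1], [0, 5]].
Characteristic polynomial det(A - λI) = λ^2 - 10λ + 25 = 0.
Single eigenvalue λ = 5 with algebraic multiplicity 2.
Eigenvector v = (-1,0); generalized eigenvector w with (A-λI)w=v is (2,-1).
General solution: e^(5t)[c_1·v + c_2·(t·v + w)].
Applying x_1(0)=-4, x_2(0)=-1 gives c_1=6, c_2=1.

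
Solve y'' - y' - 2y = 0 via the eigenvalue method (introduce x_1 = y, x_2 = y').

Let x_1 = y, x_2 = y'. Then x_1' = x_2 and x_2' = 2x_1 + x_2.
A = [[0,1],[2,1]]; det(A-λI) = λ^2 - λ - 2.
Eigenvalues λ = 2, -1 with eigenvectors (1,2), (1,-1).

y(t) = c_1e^(2t) + c_2e^(-t)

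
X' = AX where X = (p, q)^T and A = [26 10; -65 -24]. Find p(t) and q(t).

p(t) = c_1e^(t)sin(5t) - c_1e^(t)cos(5t) - c_2e^(t)sin(5t) - c_2e^(t)cos(5t), q(t) = -2c_1e^(t)sin(5t) + 3c_1e^(t)cos(5t) + 3c_2e^(t)sin(5t) + 2c_2e^(t)cos(5t)

Coefficient matrix A = [[26, 10], [-65, -24]].
Characteristic polynomial det(A - λI) = λ^2 - 2λ + 26 = 0.
Eigenvalues λ = 1 ± 5i (complex conjugate pair).
For λ=1+5i: an eigenvector is (-1,3) - i(1,-2) = (-1 - i, 3 + 2i).
A real fundamental pair from Re and Im of e^((1+5i)t)v: X_1 = e^(t)(cos(5t)·(-1,3) + sin(5t)·(1,-2)), X_2 = e^(t)(sin(5t)·(-1,3) - cos(5t)·(1,-2)).
General solution: c_1X_1 + c_2X_2.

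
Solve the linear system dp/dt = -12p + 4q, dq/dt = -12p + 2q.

Coefficient matrix A = [[-12, 4], [-12, 2]].
Characteristic polynomial det(A - λI) = λ^2 + 10λ + 24 = 0.
Eigenvalues λ = -4, -6.
For λ=-4: (A-λI) row 1 is [-8, 4], so an eigenvector is (-1, -2).
For λ=-6: (A-λI) row 1 is [-6, 4], so an eigenvector is (-2, -3).
General solution: K_1e^(-4t)(-1,-2) + K_2e^(-6t)(-2,-3).

p(t) = -K_1e^(-4t) - 2K_2e^(-6t), q(t) = -2K_1e^(-4t) - 3K_2e^(-6t)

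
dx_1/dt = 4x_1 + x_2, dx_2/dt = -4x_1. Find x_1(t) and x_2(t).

x_1(t) = -C_1e^(2t) - C_2te^(2t) + C_2e^(2t), x_2(t) = 2C_1e^(2t) + 2C_2te^(2t) - 3C_2e^(2t)

Coefficient matrix A = [[4, 1], [-4, 0]].
Characteristic polynomial det(A - λI) = λ^2 - 4λ + 4 = 0.
Single eigenvalue λ = 2 with algebraic multiplicity 2.
Eigenvector v = (-1,2); generalized eigenvector w with (A-λI)w=v is (1,-3).
General solution: e^(2t)[C_1·v + C_2·(t·v + w)].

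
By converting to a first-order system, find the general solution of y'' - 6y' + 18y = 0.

y(t) = K_1e^(3t)cos(3t) + K_2e^(3t)sin(3t)

Let x_1 = y, x_2 = y'. Then x_1' = x_2 and x_2' = -18x_1 + 6x_2.
A = [[0,1],[-18,6]]; det(A-λI) = λ^2 - 6λ + 18.
Eigenvalues λ = 3 ± 3i.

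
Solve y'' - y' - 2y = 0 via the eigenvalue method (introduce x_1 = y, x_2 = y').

y(t) = c_1e^(-t) + c_2e^(2t)

Let x_1 = y, x_2 = y'. Then x_1' = x_2 and x_2' = 2x_1 + x_2.
A = [[0,1],[2,1]]; det(A-λI) = λ^2 - λ - 2.
Eigenvalues λ = -1, 2 with eigenvectors (1,-1), (1,2).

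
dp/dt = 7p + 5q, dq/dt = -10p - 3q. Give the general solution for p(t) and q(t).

Coefficient matrix A = [[7, 5], [-10, -3]].
Characteristic polynomial det(A - λI) = λ^2 - 4λ + 29 = 0.
Eigenvalues λ = 2 ± 5i (complex conjugate pair).
For λ=2+5i: an eigenvector is (1,-1) - i(0,-1) = (1, -1 + i).
A real fundamental pair from Re and Im of e^((2+5i)t)v: X_1 = e^(2t)(cos(5t)·(1,-1) + sin(5t)·(0,-1)), X_2 = e^(2t)(sin(5t)·(1,-1) - cos(5t)·(0,-1)).
General solution: K_1X_1 + K_2X_2.

p(t) = K_1e^(2t)cos(5t) + K_2e^(2t)sin(5t), q(t) = -K_1e^(2t)sin(5t) - K_1e^(2t)cos(5t) - K_2e^(2t)sin(5t) + K_2e^(2t)cos(5t)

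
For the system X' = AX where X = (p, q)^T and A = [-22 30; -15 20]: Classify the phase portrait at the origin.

stable spiral

A = [[-22,30],[-15,20]]; det(A-λI) = λ^2 + 2λ + 10.
λ = -1 ± 3i: negative real part.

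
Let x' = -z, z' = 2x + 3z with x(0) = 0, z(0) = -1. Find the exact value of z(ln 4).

-28

A = [[0,-1],[2,3]]; eigenvalues λ = 2, 1.
Eigenvectors: (1,-2) for λ=2, (-1,1) for λ=1.
From the initial condition, c_1 = 1, c_2 = 1.
z(ln 4) = (1)(4^2)(-2) + (1)(4^1)(1) = -28.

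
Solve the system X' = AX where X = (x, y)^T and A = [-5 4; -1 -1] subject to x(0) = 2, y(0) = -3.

x(t) = -16te^(-3t) + 2e^(-3t), y(t) = -8te^(-3t) - 3e^(-3t)

Coefficient matrix A = [[-5, 4], [-1, -1]].
Characteristic polynomial det(A - λI) = λ^2 + 6λ + 9 = 0.
Single eigenvalue λ = -3 with algebraic multiplicity 2.
Eigenvector v = (-2,-1); generalized eigenvector w with (A-λI)w=v is (-1,-1).
General solution: e^(-3t)[K_1·v + K_2·(t·v + w)].
Applying x(0)=2, y(0)=-3 gives K_1=-5, K_2=8.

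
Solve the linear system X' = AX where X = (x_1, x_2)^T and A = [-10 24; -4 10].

x_1(t) = 2K_1e^(2t) + 3K_2e^(-2t), x_2(t) = K_1e^(2t) + K_2e^(-2t)

Coefficient matrix A = [[-10, 24], [-4, 10]].
Characteristic polynomial det(A - λI) = λ^2 - 4 = 0.
Eigenvalues λ = 2, -2.
For λ=2: (A-λI) row 1 is [-12, 24], so an eigenvector is (2, 1).
For λ=-2: (A-λI) row 1 is [-8, 24], so an eigenvector is (3, 1).
General solution: K_1e^(2t)(2,1) + K_2e^(-2t)(3,1).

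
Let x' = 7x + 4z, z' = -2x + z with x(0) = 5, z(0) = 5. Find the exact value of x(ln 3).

A = [[7,4],[-2,1]]; eigenvalues λ = 3, 5.
Eigenvectors: (1,-1) for λ=3, (-2,1) for λ=5.
From the initial condition, c_1 = -15, c_2 = -10.
x(ln 3) = (-15)(3^3)(1) + (-10)(3^5)(-2) = 4455.

4455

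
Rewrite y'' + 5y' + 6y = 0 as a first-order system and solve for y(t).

y(t) = K_1e^(-3t) + K_2e^(-2t)

Let x_1 = y, x_2 = y'. Then x_1' = x_2 and x_2' = -6x_1 - 5x_2.
A = [[0,1],[-6,-5]]; det(A-λI) = λ^2 + 5λ + 6.
Eigenvalues λ = -3, -2 with eigenvectors (1,-3), (1,-2).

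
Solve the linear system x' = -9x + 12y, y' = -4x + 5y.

x(t) = -3c_1e^(-t) - 2c_2e^(-3t), y(t) = -2c_1e^(-t) - c_2e^(-3t)

Coefficient matrix A = [[-9, 12], [-4, 5]].
Characteristic polynomial det(A - λI) = λ^2 + 4λ + 3 = 0.
Eigenvalues λ = -1, -3.
For λ=-1: (A-λI) row 1 is [-8, 12], so an eigenvector is (-3, -2).
For λ=-3: (A-λI) row 1 is [-6, 12], so an eigenvector is (-2, -1).
General solution: c_1e^(-t)(-3,-2) + c_2e^(-3t)(-2,-1).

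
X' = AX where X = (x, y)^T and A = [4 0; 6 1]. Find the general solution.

Coefficient matrix A = [[4, 0], [6, 1]].
Characteristic polynomial det(A - λI) = λ^2 - 5λ + 4 = 0.
Eigenvalues λ = 1, 4.
For λ=1: (A-λI) row 1 is [3, 0], so an eigenvector is (0, 1).
For λ=4: (A-λI) row 2 is [6, -3], so an eigenvector is (-1, -2).
General solution: K_1e^(t)(0,1) + K_2e^(4t)(-1,-2).

x(t) = -K_2e^(4t), y(t) = K_1e^(t) - 2K_2e^(4t)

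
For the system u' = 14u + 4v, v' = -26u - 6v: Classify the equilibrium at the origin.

A = [[14,4],[-26,-6]]; det(A-λI) = λ^2 - 8λ + 20.
λ = 4 ± 2i: positive real part.

unstable spiral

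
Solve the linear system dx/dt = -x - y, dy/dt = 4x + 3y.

Coefficient matrix A = [[-1, -1], [4, 3]].
Characteristic polynomial det(A - λI) = λ^2 - 2λ + 1 = 0.
Single eigenvalue λ = 1 with algebraic multiplicity 2.
Eigenvector v = (1,-2); generalized eigenvector w with (A-λI)w=v is (-1,1).
General solution: e^(t)[C_1·v + C_2·(t·v + w)].

x(t) = C_1e^(t) + C_2te^(t) - C_2e^(t), y(t) = -2C_1e^(t) - 2C_2te^(t) + C_2e^(t)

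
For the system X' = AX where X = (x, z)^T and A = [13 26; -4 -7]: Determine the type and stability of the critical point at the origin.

unstable spiral

A = [[13,26],[-4,-7]]; det(A-λI) = λ^2 - 6λ + 13.
λ = 3 ± 2i: positive real part.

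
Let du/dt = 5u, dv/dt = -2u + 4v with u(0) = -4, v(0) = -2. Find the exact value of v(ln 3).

1134

A = [[5,0],[-2,4]]; eigenvalues λ = 5, 4.
Eigenvectors: (1,-2) for λ=5, (0,-1) for λ=4.
From the initial condition, c_1 = -4, c_2 = 10.
v(ln 3) = (-4)(3^5)(-2) + (10)(3^4)(-1) = 1134.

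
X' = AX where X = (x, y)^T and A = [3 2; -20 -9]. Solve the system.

x(t) = K_1e^(-3t)sin(2t) - K_2e^(-3t)cos(2t), y(t) = -3K_1e^(-3t)sin(2t) + K_1e^(-3t)cos(2t) + K_2e^(-3t)sin(2t) + 3K_2e^(-3t)cos(2t)

Coefficient matrix A = [[3, 2], [-20, -9]].
Characteristic polynomial det(A - λI) = λ^2 + 6λ + 13 = 0.
Eigenvalues λ = -3 ± 2i (complex conjugate pair).
For λ=-3+2i: an eigenvector is (0,1) - i(1,-3) = (0 - i, 1 + 3i).
A real fundamental pair from Re and Im of e^((-3+2i)t)v: X_1 = e^(-3t)(cos(2t)·(0,1) + sin(2t)·(1,-3)), X_2 = e^(-3t)(sin(2t)·(0,1) - cos(2t)·(1,-3)).
General solution: K_1X_1 + K_2X_2.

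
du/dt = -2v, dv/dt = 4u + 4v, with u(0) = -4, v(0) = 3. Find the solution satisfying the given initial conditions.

u(t) = e^(2t)sin(2t) - 4e^(2t)cos(2t), v(t) = -5e^(2t)sin(2t) + 3e^(2t)cos(2t)

Coefficient matrix A = [[0, -2], [4, 4]].
Characteristic polynomial det(A - λI) = λ^2 - 4λ + 8 = 0.
Eigenvalues λ = 2 ± 2i (complex conjugate pair).
For λ=2+2i: an eigenvector is (0,1) - i(-1,1) = (0 + i, 1 - i).
A real fundamental pair from Re and Im of e^((2+2i)t)v: X_1 = e^(2t)(cos(2t)·(0,1) + sin(2t)·(-1,1)), X_2 = e^(2t)(sin(2t)·(0,1) - cos(2t)·(-1,1)).
General solution: c_1X_1 + c_2X_2.
Applying u(0)=-4, v(0)=3 gives c_1=-1, c_2=-4.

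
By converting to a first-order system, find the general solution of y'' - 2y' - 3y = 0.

y(t) = C_1e^(-t) + C_2e^(3t)

Let x_1 = y, x_2 = y'. Then x_1' = x_2 and x_2' = 3x_1 + 2x_2.
A = [[0,1],[3,2]]; det(A-λI) = λ^2 - 2λ - 3.
Eigenvalues λ = -1, 3 with eigenvectors (1,-1), (1,3).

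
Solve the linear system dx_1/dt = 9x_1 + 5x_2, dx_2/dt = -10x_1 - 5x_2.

Coefficient matrix A = [[9, 5], [-10, -5]].
Characteristic polynomial det(A - λI) = λ^2 - 4λ + 5 = 0.
Eigenvalues λ = 2 ± i (complex conjugate pair).
For λ=2+i: an eigenvector is (1,-1) - i(2,-3) = (1 - 2i, -1 + 3i).
A real fundamental pair from Re and Im of e^((2+i)t)v: X_1 = e^(2t)(cos(t)·(1,-1) + sin(t)·(2,-3)), X_2 = e^(2t)(sin(t)·(1,-1) - cos(t)·(2,-3)).
General solution: C_1X_1 + C_2X_2.

x_1(t) = 2C_1e^(2t)sin(t) + C_1e^(2t)cos(t) + C_2e^(2t)sin(t) - 2C_2e^(2t)cos(t), x_2(t) = -3C_1e^(2t)sin(t) - C_1e^(2t)cos(t) - C_2e^(2t)sin(t) + 3C_2e^(2t)cos(t)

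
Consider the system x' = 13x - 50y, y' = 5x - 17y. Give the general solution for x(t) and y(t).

Coefficient matrix A = [[13, -50], [5, -17]].
Characteristic polynomial det(A - λI) = λ^2 + 4λ + 29 = 0.
Eigenvalues λ = -2 ± 5i (complex conjugate pair).
For λ=-2+5i: an eigenvector is (3,1) - i(-1,0) = (3 + i, 1).
A real fundamental pair from Re and Im of e^((-2+5i)t)v: X_1 = e^(-2t)(cos(5t)·(3,1) + sin(5t)·(-1,0)), X_2 = e^(-2t)(sin(5t)·(3,1) - cos(5t)·(-1,0)).
General solution: K_1X_1 + K_2X_2.

x(t) = -K_1e^(-2t)sin(5t) + 3K_1e^(-2t)cos(5t) + 3K_2e^(-2t)sin(5t) + K_2e^(-2t)cos(5t), y(t) = K_1e^(-2t)cos(5t) + K_2e^(-2t)sin(5t)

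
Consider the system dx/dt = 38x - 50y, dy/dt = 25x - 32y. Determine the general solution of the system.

Coefficient matrix A = [[38, -50], [25, -32]].
Characteristic polynomial det(A - λI) = λ^2 - 6λ + 34 = 0.
Eigenvalues λ = 3 ± 5i (complex conjugate pair).
For λ=3+5i: an eigenvector is (3,2) - i(1,1) = (3 - i, 2 - i).
A real fundamental pair from Re and Im of e^((3+5i)t)v: X_1 = e^(3t)(cos(5t)·(3,2) + sin(5t)·(1,1)), X_2 = e^(3t)(sin(5t)·(3,2) - cos(5t)·(1,1)).
General solution: c_1X_1 + c_2X_2.

x(t) = c_1e^(3t)sin(5t) + 3c_1e^(3t)cos(5t) + 3c_2e^(3t)sin(5t) - c_2e^(3t)cos(5t), y(t) = c_1e^(3t)sin(5t) + 2c_1e^(3t)cos(5t) + 2c_2e^(3t)sin(5t) - c_2e^(3t)cos(5t)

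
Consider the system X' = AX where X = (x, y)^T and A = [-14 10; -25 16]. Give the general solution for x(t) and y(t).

Coefficient matrix A = [[-14, 10], [-25, 16]].
Characteristic polynomial det(A - λI) = λ^2 - 2λ + 26 = 0.
Eigenvalues λ = 1 ± 5i (complex conjugate pair).
For λ=1+5i: an eigenvector is (1,1) - i(-1,-2) = (1 + i, 1 + 2i).
A real fundamental pair from Re and Im of e^((1+5i)t)v: X_1 = e^(t)(cos(5t)·(1,1) + sin(5t)·(-1,-2)), X_2 = e^(t)(sin(5t)·(1,1) - cos(5t)·(-1,-2)).
General solution: c_1X_1 + c_2X_2.

x(t) = -c_1e^(t)sin(5t) + c_1e^(t)cos(5t) + c_2e^(t)sin(5t) + c_2e^(t)cos(5t), y(t) = -2c_1e^(t)sin(5t) + c_1e^(t)cos(5t) + c_2e^(t)sin(5t) + 2c_2e^(t)cos(5t)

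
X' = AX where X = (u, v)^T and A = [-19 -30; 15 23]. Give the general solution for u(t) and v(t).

u(t) = -3K_1e^(2t)sin(3t) - K_1e^(2t)cos(3t) - K_2e^(2t)sin(3t) + 3K_2e^(2t)cos(3t), v(t) = 2K_1e^(2t)sin(3t) + K_1e^(2t)cos(3t) + K_2e^(2t)sin(3t) - 2K_2e^(2t)cos(3t)

Coefficient matrix A = [[-19, -30], [15, 23]].
Characteristic polynomial det(A - λI) = λ^2 - 4λ + 13 = 0.
Eigenvalues λ = 2 ± 3i (complex conjugate pair).
For λ=2+3i: an eigenvector is (-1,1) - i(-3,2) = (-1 + 3i, 1 - 2i).
A real fundamental pair from Re and Im of e^((2+3i)t)v: X_1 = e^(2t)(cos(3t)·(-1,1) + sin(3t)·(-3,2)), X_2 = e^(2t)(sin(3t)·(-1,1) - cos(3t)·(-3,2)).
General solution: K_1X_1 + K_2X_2.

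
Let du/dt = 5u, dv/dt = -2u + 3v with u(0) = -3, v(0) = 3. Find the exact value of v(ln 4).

A = [[5,0],[-2,3]]; eigenvalues λ = 5, 3.
Eigenvectors: (1,-1) for λ=5, (0,1) for λ=3.
From the initial condition, c_1 = -3, c_2 = 0.
v(ln 4) = (-3)(4^5)(-1) + (0)(4^3)(1) = 3072.

3072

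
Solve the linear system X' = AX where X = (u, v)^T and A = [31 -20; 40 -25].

Coefficient matrix A = [[31, -20], [40, -25]].
Characteristic polynomial det(A - λI) = λ^2 - 6λ + 25 = 0.
Eigenvalues λ = 3 ± 4i (complex conjugate pair).
For λ=3+4i: an eigenvector is (1,1) - i(2,3) = (1 - 2i, 1 - 3i).
A real fundamental pair from Re and Im of e^((3+4i)t)v: X_1 = e^(3t)(cos(4t)·(1,1) + sin(4t)·(2,3)), X_2 = e^(3t)(sin(4t)·(1,1) - cos(4t)·(2,3)).
General solution: c_1X_1 + c_2X_2.

u(t) = 2c_1e^(3t)sin(4t) + c_1e^(3t)cos(4t) + c_2e^(3t)sin(4t) - 2c_2e^(3t)cos(4t), v(t) = 3c_1e^(3t)sin(4t) + c_1e^(3t)cos(4t) + c_2e^(3t)sin(4t) - 3c_2e^(3t)cos(4t)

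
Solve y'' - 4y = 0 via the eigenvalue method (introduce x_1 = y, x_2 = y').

Let x_1 = y, x_2 = y'. Then x_1' = x_2 and x_2' = 4x_1.
A = [[0,1],[4,0]]; det(A-λI) = λ^2 - 4.
Eigenvalues λ = -2, 2 with eigenvectors (1,-2), (1,2).

y(t) = C_1e^(-2t) + C_2e^(2t)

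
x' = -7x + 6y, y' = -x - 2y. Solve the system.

x(t) = -3K_1e^(-5t) - 2K_2e^(-4t), y(t) = -K_1e^(-5t) - K_2e^(-4t)

Coefficient matrix A = [[-7, 6], [-1, -2]].
Characteristic polynomial det(A - λI) = λ^2 + 9λ + 20 = 0.
Eigenvalues λ = -5, -4.
For λ=-5: (A-λI) row 1 is [-2, 6], so an eigenvector is (-3, -1).
For λ=-4: (A-λI) row 1 is [-3, 6], so an eigenvector is (-2, -1).
General solution: K_1e^(-5t)(-3,-1) + K_2e^(-4t)(-2,-1).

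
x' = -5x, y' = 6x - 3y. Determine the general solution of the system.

x(t) = K_1e^(-5t), y(t) = -3K_1e^(-5t) + K_2e^(-3t)

Coefficient matrix A = [[-5, 0], [6, -3]].
Characteristic polynomial det(A - λI) = λ^2 + 8λ + 15 = 0.
Eigenvalues λ = -5, -3.
For λ=-5: (A-λI) row 2 is [6, 2], so an eigenvector is (1, -3).
For λ=-3: (A-λI) row 1 is [-2, 0], so an eigenvector is (0, 1).
General solution: K_1e^(-5t)(1,-3) + K_2e^(-3t)(0,1).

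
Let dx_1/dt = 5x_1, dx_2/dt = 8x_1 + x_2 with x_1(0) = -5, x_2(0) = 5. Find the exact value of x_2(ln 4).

-10180

A = [[5,0],[8,1]]; eigenvalues λ = 1, 5.
Eigenvectors: (0,-1) for λ=1, (-1,-2) for λ=5.
From the initial condition, c_1 = -15, c_2 = 5.
x_2(ln 4) = (-15)(4^1)(-1) + (5)(4^5)(-2) = -10180.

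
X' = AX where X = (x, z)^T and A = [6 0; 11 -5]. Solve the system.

x(t) = -K_1e^(6t), z(t) = -K_1e^(6t) + K_2e^(-5t)

Coefficient matrix A = [[6, 0], [11, -5]].
Characteristic polynomial det(A - λI) = λ^2 - λ - 30 = 0.
Eigenvalues λ = 6, -5.
For λ=6: (A-λI) row 2 is [11, -11], so an eigenvector is (-1, -1).
For λ=-5: (A-λI) row 1 is [11, 0], so an eigenvector is (0, 1).
General solution: K_1e^(6t)(-1,-1) + K_2e^(-5t)(0,1).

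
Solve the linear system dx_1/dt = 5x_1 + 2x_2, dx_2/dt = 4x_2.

x_1(t) = C_1e^(5t) - 2C_2e^(4t), x_2(t) = C_2e^(4t)

Coefficient matrix A = [[5, 2], [0, 4]].
Characteristic polynomial det(A - λI) = λ^2 - 9λ + 20 = 0.
Eigenvalues λ = 5, 4.
For λ=5: (A-λI) row 1 is [0, 2], so an eigenvector is (1, 0).
For λ=4: (A-λI) row 1 is [1, 2], so an eigenvector is (-2, 1).
General solution: C_1e^(5t)(1,0) + C_2e^(4t)(-2,1).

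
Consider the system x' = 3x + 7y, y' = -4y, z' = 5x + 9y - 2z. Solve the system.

x(t) = -C_1e^(-4t) + C_2e^(3t), y(t) = C_1e^(-4t), z(t) = -2C_1e^(-4t) + C_2e^(3t) + C_3e^(-2t)

Coefficient matrix A = [[3, 7, 0], [0, -4, 0], [5, 9, -2]].
det(A - λI) = 0 gives eigenvalues λ = -4, 3, -2.
For λ=-4: eigenvector (-1,1,-2).
For λ=3: eigenvector (1,0,1).
For λ=-2: eigenvector (0,0,1).
General solution: C_1e^(-4t)(-1,1,-2) + C_2e^(3t)(1,0,1) + C_3e^(-2t)(0,0,1).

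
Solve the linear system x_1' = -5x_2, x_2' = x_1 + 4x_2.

x_1(t) = C_1e^(2t)sin(t) + 2C_1e^(2t)cos(t) + 2C_2e^(2t)sin(t) - C_2e^(2t)cos(t), x_2(t) = -C_1e^(2t)cos(t) - C_2e^(2t)sin(t)

Coefficient matrix A = [[0, -5], [1, 4]].
Characteristic polynomial det(A - λI) = λ^2 - 4λ + 5 = 0.
Eigenvalues λ = 2 ± i (complex conjugate pair).
For λ=2+i: an eigenvector is (2,-1) - i(1,0) = (2 - i, -1).
A real fundamental pair from Re and Im of e^((2+i)t)v: X_1 = e^(2t)(cos(t)·(2,-1) + sin(t)·(1,0)), X_2 = e^(2t)(sin(t)·(2,-1) - cos(t)·(1,0)).
General solution: C_1X_1 + C_2X_2.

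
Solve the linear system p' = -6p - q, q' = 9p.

Coefficient matrix A = [[-6, -1], [9, 0]].
Characteristic polynomial det(A - λI) = λ^2 + 6λ + 9 = 0.
Single eigenvalue λ = -3 with algebraic multiplicity 2.
Eigenvector v = (-1,3); generalized eigenvector w with (A-λI)w=v is (0,1).
General solution: e^(-3t)[K_1·v + K_2·(t·v + w)].

p(t) = -K_1e^(-3t) - K_2te^(-3t), q(t) = 3K_1e^(-3t) + 3K_2te^(-3t) + K_2e^(-3t)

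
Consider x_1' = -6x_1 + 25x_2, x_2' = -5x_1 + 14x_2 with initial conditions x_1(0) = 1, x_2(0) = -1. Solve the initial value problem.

Coefficient matrix A = [[-6, 25], [-5, 14]].
Characteristic polynomial det(A - λI) = λ^2 - 8λ + 41 = 0.
Eigenvalues λ = 4 ± 5i (complex conjugate pair).
For λ=4+5i: an eigenvector is (2,1) - i(1,0) = (2 - i, 1).
A real fundamental pair from Re and Im of e^((4+5i)t)v: X_1 = e^(4t)(cos(5t)·(2,1) + sin(5t)·(1,0)), X_2 = e^(4t)(sin(5t)·(2,1) - cos(5t)·(1,0)).
General solution: K_1X_1 + K_2X_2.
Applying x_1(0)=1, x_2(0)=-1 gives K_1=-1, K_2=-3.

x_1(t) = -7e^(4t)sin(5t) + e^(4t)cos(5t), x_2(t) = -3e^(4t)sin(5t) - e^(4t)cos(5t)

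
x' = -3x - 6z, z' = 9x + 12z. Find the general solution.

x(t) = 2C_1e^(6t) - C_2e^(3t), z(t) = -3C_1e^(6t) + C_2e^(3t)

Coefficient matrix A = [[-3, -6], [9, 12]].
Characteristic polynomial det(A - λI) = λ^2 - 9λ + 18 = 0.
Eigenvalues λ = 6, 3.
For λ=6: (A-λI) row 1 is [-9, -6], so an eigenvector is (2, -3).
For λ=3: (A-λI) row 1 is [-6, -6], so an eigenvector is (-1, 1).
General solution: C_1e^(6t)(2,-3) + C_2e^(3t)(-1,1).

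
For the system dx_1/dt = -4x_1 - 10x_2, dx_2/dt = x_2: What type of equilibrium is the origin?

saddle

A = [[-4,-10],[0,1]]; det(A-λI) = λ^2 + 3λ - 4.
λ = -4, 1: opposite signs.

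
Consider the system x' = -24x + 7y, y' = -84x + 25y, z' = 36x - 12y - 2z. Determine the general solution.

x(t) = c_2e^(4t) + c_3e^(-3t), y(t) = 4c_2e^(4t) + 3c_3e^(-3t), z(t) = c_1e^(-2t) - 2c_2e^(4t)

Coefficient matrix A = [[-24, 7, 0], [-84, 25, 0], [36, -12, -2]].
det(A - λI) = 0 gives eigenvalues λ = -2, 4, -3.
For λ=-2: eigenvector (0,0,1).
For λ=4: eigenvector (1,4,-2).
For λ=-3: eigenvector (1,3,0).
General solution: c_1e^(-2t)(0,0,1) + c_2e^(4t)(1,4,-2) + c_3e^(-3t)(1,3,0).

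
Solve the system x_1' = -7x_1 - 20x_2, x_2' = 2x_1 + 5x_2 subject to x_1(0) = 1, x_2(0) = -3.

x_1(t) = 27e^(-t)sin(2t) + e^(-t)cos(2t), x_2(t) = -8e^(-t)sin(2t) - 3e^(-t)cos(2t)

Coefficient matrix A = [[-7, -20], [2, 5]].
Characteristic polynomial det(A - λI) = λ^2 + 2λ + 5 = 0.
Eigenvalues λ = -1 ± 2i (complex conjugate pair).
For λ=-1+2i: an eigenvector is (-3,1) - i(-1,0) = (-3 + i, 1).
A real fundamental pair from Re and Im of e^((-1+2i)t)v: X_1 = e^(-t)(cos(2t)·(-3,1) + sin(2t)·(-1,0)), X_2 = e^(-t)(sin(2t)·(-3,1) - cos(2t)·(-1,0)).
General solution: c_1X_1 + c_2X_2.
Applying x_1(0)=1, x_2(0)=-3 gives c_1=-3, c_2=-8.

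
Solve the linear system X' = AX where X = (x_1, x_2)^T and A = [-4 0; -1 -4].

Coefficient matrix A = [[-4, 0], [-1, -4]].
Characteristic polynomial det(A - λI) = λ^2 + 8λ + 16 = 0.
Single eigenvalue λ = -4 with algebraic multiplicity 2.
Eigenvector v = (0,1); generalized eigenvector w with (A-λI)w=v is (-1,2).
General solution: e^(-4t)[c_1·v + c_2·(t·v + w)].

x_1(t) = -c_2e^(-4t), x_2(t) = c_1e^(-4t) + c_2te^(-4t) + 2c_2e^(-4t)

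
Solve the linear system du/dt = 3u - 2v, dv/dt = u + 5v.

Coefficient matrix A = [[3, -2], [1, 5]].
Characteristic polynomial det(A - λI) = λ^2 - 8λ + 17 = 0.
Eigenvalues λ = 4 ± i (complex conjugate pair).
For λ=4+i: an eigenvector is (1,0) - i(-1,1) = (1 + i, 0 - i).
A real fundamental pair from Re and Im of e^((4+i)t)v: X_1 = e^(4t)(cos(t)·(1,0) + sin(t)·(-1,1)), X_2 = e^(4t)(sin(t)·(1,0) - cos(t)·(-1,1)).
General solution: K_1X_1 + K_2X_2.

u(t) = -K_1e^(4t)sin(t) + K_1e^(4t)cos(t) + K_2e^(4t)sin(t) + K_2e^(4t)cos(t), v(t) = K_1e^(4t)sin(t) - K_2e^(4t)cos(t)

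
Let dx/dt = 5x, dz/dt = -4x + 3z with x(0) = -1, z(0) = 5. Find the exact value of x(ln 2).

A = [[5,0],[-4,3]]; eigenvalues λ = 5, 3.
Eigenvectors: (-1,2) for λ=5, (0,1) for λ=3.
From the initial condition, c_1 = 1, c_2 = 3.
x(ln 2) = (1)(2^5)(-1) + (3)(2^3)(0) = -32.

-32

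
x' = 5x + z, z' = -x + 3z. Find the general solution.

Coefficient matrix A = [[5, 1], [-1, 3]].
Characteristic polynomial det(A - λI) = λ^2 - 8λ + 16 = 0.
Single eigenvalue λ = 4 with algebraic multiplicity 2.
Eigenvector v = (-1,1); generalized eigenvector w with (A-λI)w=v is (2,-3).
General solution: e^(4t)[c_1·v + c_2·(t·v + w)].

x(t) = -c_1e^(4t) - c_2te^(4t) + 2c_2e^(4t), z(t) = c_1e^(4t) + c_2te^(4t) - 3c_2e^(4t)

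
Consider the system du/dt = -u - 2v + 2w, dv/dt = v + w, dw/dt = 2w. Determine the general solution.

u(t) = K_1e^(-t) - K_2e^(t), v(t) = K_2e^(t) + K_3e^(2t), w(t) = K_3e^(2t)

Coefficient matrix A = [[-1, -2, 2], [0, 1, 1], [0, 0, 2]].
det(A - λI) = 0 gives eigenvalues λ = -1, 1, 2.
For λ=-1: eigenvector (1,0,0).
For λ=1: eigenvector (-1,1,0).
For λ=2: eigenvector (0,1,1).
General solution: K_1e^(-t)(1,0,0) + K_2e^(t)(-1,1,0) + K_3e^(2t)(0,1,1).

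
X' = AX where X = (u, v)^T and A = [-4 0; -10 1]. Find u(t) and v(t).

u(t) = C_2e^(-4t), v(t) = C_1e^(t) + 2C_2e^(-4t)

Coefficient matrix A = [[-4, 0], [-10, 1]].
Characteristic polynomial det(A - λI) = λ^2 + 3λ - 4 = 0.
Eigenvalues λ = 1, -4.
For λ=1: (A-λI) row 1 is [-5, 0], so an eigenvector is (0, 1).
For λ=-4: (A-λI) row 2 is [-10, 5], so an eigenvector is (1, 2).
General solution: C_1e^(t)(0,1) + C_2e^(-4t)(1,2).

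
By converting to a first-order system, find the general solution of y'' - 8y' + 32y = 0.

y(t) = c_1e^(4t)cos(4t) + c_2e^(4t)sin(4t)

Let x_1 = y, x_2 = y'. Then x_1' = x_2 and x_2' = -32x_1 + 8x_2.
A = [[0,1],[-32,8]]; det(A-λI) = λ^2 - 8λ + 32.
Eigenvalues λ = 4 ± 4i.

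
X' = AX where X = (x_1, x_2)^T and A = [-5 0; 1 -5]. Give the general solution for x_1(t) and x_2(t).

x_1(t) = -K_2e^(-5t), x_2(t) = -K_1e^(-5t) - K_2te^(-5t) - 2K_2e^(-5t)

Coefficient matrix A = [[-5, 0], [1, -5]].
Characteristic polynomial det(A - λI) = λ^2 + 10λ + 25 = 0.
Single eigenvalue λ = -5 with algebraic multiplicity 2.
Eigenvector v = (0,-1); generalized eigenvector w with (A-λI)w=v is (-1,-2).
General solution: e^(-5t)[K_1·v + K_2·(t·v + w)].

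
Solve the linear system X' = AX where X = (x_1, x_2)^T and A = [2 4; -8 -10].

x_1(t) = -K_1e^(-6t) - K_2e^(-2t), x_2(t) = 2K_1e^(-6t) + K_2e^(-2t)

Coefficient matrix A = [[2, 4], [-8, -10]].
Characteristic polynomial det(A - λI) = λ^2 + 8λ + 12 = 0.
Eigenvalues λ = -6, -2.
For λ=-6: (A-λI) row 1 is [8, 4], so an eigenvector is (-1, 2).
For λ=-2: (A-λI) row 1 is [4, 4], so an eigenvector is (-1, 1).
General solution: K_1e^(-6t)(-1,2) + K_2e^(-2t)(-1,1).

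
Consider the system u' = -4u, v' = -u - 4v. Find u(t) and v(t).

u(t) = c_2e^(-4t), v(t) = -c_1e^(-4t) - c_2te^(-4t) + 2c_2e^(-4t)

Coefficient matrix A = [[-4, 0], [-1, -4]].
Characteristic polynomial det(A - λI) = λ^2 + 8λ + 16 = 0.
Single eigenvalue λ = -4 with algebraic multiplicity 2.
Eigenvector v = (0,-1); generalized eigenvector w with (A-λI)w=v is (1,2).
General solution: e^(-4t)[c_1·v + c_2·(t·v + w)].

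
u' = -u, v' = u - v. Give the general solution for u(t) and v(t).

u(t) = -K_2e^(-t), v(t) = -K_1e^(-t) - K_2te^(-t) + 3K_2e^(-t)

Coefficient matrix A = [[-1, 0], [1, -1]].
Characteristic polynomial det(A - λI) = λ^2 + 2λ + 1 = 0.
Single eigenvalue λ = -1 with algebraic multiplicity 2.
Eigenvector v = (0,-1); generalized eigenvector w with (A-λI)w=v is (-1,3).
General solution: e^(-t)[K_1·v + K_2·(t·v + w)].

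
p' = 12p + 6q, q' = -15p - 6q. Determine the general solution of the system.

Coefficient matrix A = [[12, 6], [-15, -6]].
Characteristic polynomial det(A - λI) = λ^2 - 6λ + 18 = 0.
Eigenvalues λ = 3 ± 3i (complex conjugate pair).
For λ=3+3i: an eigenvector is (1,-1) - i(1,-2) = (1 - i, -1 + 2i).
A real fundamental pair from Re and Im of e^((3+3i)t)v: X_1 = e^(3t)(cos(3t)·(1,-1) + sin(3t)·(1,-2)), X_2 = e^(3t)(sin(3t)·(1,-1) - cos(3t)·(1,-2)).
General solution: C_1X_1 + C_2X_2.

p(t) = C_1e^(3t)sin(3t) + C_1e^(3t)cos(3t) + C_2e^(3t)sin(3t) - C_2e^(3t)cos(3t), q(t) = -2C_1e^(3t)sin(3t) - C_1e^(3t)cos(3t) - C_2e^(3t)sin(3t) + 2C_2e^(3t)cos(3t)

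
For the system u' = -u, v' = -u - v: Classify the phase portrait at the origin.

A = [[-1,0],[-1,-1]]; det(A-λI) = λ^2 + 2λ + 1.
repeated λ = -1 with a single eigenvector.

stable improper node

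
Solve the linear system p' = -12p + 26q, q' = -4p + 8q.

p(t) = -2C_1e^(-2t)sin(2t) + 3C_1e^(-2t)cos(2t) + 3C_2e^(-2t)sin(2t) + 2C_2e^(-2t)cos(2t), q(t) = -C_1e^(-2t)sin(2t) + C_1e^(-2t)cos(2t) + C_2e^(-2t)sin(2t) + C_2e^(-2t)cos(2t)

Coefficient matrix A = [[-12, 26], [-4, 8]].
Characteristic polynomial det(A - λI) = λ^2 + 4λ + 8 = 0.
Eigenvalues λ = -2 ± 2i (complex conjugate pair).
For λ=-2+2i: an eigenvector is (3,1) - i(-2,-1) = (3 + 2i, 1 + i).
A real fundamental pair from Re and Im of e^((-2+2i)t)v: X_1 = e^(-2t)(cos(2t)·(3,1) + sin(2t)·(-2,-1)), X_2 = e^(-2t)(sin(2t)·(3,1) - cos(2t)·(-2,-1)).
General solution: C_1X_1 + C_2X_2.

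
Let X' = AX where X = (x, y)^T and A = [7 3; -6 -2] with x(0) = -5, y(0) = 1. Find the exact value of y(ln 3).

A = [[7,3],[-6,-2]]; eigenvalues λ = 1, 4.
Eigenvectors: (-1,2) for λ=1, (1,-1) for λ=4.
From the initial condition, c_1 = -4, c_2 = -9.
y(ln 3) = (-4)(3^1)(2) + (-9)(3^4)(-1) = 705.

705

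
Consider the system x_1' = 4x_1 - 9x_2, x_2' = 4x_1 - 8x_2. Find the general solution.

Coefficient matrix A = [[4, -9], [4, -8]].
Characteristic polynomial det(A - λI) = λ^2 + 4λ + 4 = 0.
Single eigenvalue λ = -2 with algebraic multiplicity 2.
Eigenvector v = (3,2); generalized eigenvector w with (A-λI)w=v is (2,1).
General solution: e^(-2t)[c_1·v + c_2·(t·v + w)].

x_1(t) = 3c_1e^(-2t) + 3c_2te^(-2t) + 2c_2e^(-2t), x_2(t) = 2c_1e^(-2t) + 2c_2te^(-2t) + c_2e^(-2t)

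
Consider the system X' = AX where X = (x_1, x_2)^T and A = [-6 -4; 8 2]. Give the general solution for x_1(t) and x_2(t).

x_1(t) = -K_1e^(-2t)cos(4t) - K_2e^(-2t)sin(4t), x_2(t) = -K_1e^(-2t)sin(4t) + K_1e^(-2t)cos(4t) + K_2e^(-2t)sin(4t) + K_2e^(-2t)cos(4t)

Coefficient matrix A = [[-6, -4], [8, 2]].
Characteristic polynomial det(A - λI) = λ^2 + 4λ + 20 = 0.
Eigenvalues λ = -2 ± 4i (complex conjugate pair).
For λ=-2+4i: an eigenvector is (-1,1) - i(0,-1) = (-1, 1 + i).
A real fundamental pair from Re and Im of e^((-2+4i)t)v: X_1 = e^(-2t)(cos(4t)·(-1,1) + sin(4t)·(0,-1)), X_2 = e^(-2t)(sin(4t)·(-1,1) - cos(4t)·(0,-1)).
General solution: K_1X_1 + K_2X_2.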